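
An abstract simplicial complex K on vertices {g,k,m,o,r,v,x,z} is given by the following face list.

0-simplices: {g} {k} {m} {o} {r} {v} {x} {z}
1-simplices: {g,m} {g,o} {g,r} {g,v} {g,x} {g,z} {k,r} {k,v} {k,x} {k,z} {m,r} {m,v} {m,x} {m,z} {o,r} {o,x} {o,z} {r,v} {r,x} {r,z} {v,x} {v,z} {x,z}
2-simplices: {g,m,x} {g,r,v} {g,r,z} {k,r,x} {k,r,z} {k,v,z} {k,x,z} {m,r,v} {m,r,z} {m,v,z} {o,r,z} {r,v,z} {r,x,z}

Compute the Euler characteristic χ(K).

χ(K)=-2

n_0=8 n_1=23 n_2=13
χ=+8−23+13=-2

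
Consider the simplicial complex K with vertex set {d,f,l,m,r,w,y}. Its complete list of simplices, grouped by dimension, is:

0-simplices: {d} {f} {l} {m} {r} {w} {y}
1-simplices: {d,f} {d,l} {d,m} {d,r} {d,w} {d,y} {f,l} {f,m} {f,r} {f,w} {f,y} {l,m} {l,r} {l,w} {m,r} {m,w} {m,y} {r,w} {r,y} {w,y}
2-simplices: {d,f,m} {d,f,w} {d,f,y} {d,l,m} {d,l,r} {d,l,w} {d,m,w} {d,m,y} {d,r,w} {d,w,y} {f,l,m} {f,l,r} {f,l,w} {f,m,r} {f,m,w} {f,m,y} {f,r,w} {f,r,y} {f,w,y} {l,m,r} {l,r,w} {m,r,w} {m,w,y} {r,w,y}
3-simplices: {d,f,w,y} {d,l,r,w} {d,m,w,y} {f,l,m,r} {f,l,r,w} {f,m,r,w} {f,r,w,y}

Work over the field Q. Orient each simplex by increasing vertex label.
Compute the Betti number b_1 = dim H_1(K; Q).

b_1=0

n_0=7 n_1=20 n_2=24 n_3=7  [Q]
∂1: piv[df,dl,dm,dr,dw,dy] rk=6  ker:fl,fm,fr,fw,fy,lm,lr,lw,mr,mw,my,rw,ry,wy
∂2: piv[dfm,dfw,dfy,dlm,dlr,dlw,dmw,dmy,drw,dwy,flm,flr,fmr,fry] rk=14  ker:flw,fmw,fmy,frw,fwy,lmr,lrw,mrw,mwy,rwy
∂3: piv[dfwy,dlrw,dmwy,flmr,flrw,fmrw,frwy] rk=7
b_1=(20−6)−14=0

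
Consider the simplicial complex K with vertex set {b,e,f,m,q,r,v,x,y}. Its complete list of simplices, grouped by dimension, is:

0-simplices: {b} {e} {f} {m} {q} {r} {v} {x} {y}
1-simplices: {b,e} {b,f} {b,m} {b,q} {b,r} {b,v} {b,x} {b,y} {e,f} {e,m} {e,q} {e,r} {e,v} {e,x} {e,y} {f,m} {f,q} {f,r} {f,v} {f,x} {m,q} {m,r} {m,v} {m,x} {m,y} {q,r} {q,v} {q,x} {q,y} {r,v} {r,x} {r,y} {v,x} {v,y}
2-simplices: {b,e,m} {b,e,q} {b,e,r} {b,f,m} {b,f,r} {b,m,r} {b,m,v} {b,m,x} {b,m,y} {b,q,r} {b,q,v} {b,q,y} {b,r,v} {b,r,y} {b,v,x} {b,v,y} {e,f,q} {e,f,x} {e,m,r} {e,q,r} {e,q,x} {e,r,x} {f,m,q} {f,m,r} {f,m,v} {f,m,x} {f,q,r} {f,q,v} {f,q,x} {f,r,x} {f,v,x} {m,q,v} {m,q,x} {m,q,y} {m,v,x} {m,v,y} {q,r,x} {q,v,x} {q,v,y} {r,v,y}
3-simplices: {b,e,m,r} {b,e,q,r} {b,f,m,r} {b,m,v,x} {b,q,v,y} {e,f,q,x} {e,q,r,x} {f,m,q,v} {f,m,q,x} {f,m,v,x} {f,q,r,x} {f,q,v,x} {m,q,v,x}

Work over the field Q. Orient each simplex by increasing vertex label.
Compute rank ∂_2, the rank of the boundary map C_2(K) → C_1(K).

n_0=9 n_1=34 n_2=40 n_3=13  [Q]
∂1: piv[be,bf,bm,bq,br,bv,bx,by] rk=8  ker:ef,em,eq,er,ev,ex,ey,fm,fq,fr,fv,fx,mq,mr,mv,mx,my,qr,qv,qx,qy,rv,rx,ry,vx,vy
∂2: piv[bem,beq,ber,bfm,bfr,bmr,bmv,bmx,bmy,bqr,bqv,bqy,brv,bry,bvx,bvy,efq,efx,eqx,erx,fmq,fmv,fmx,fqr] rk=24  ker:emr,eqr,fmr,fqv,fqx,frx,fvx,mqv,mqx,mqy,mvx,mvy,qrx,qvx,qvy,rvy
∂3: piv[bemr,beqr,bfmr,bmvx,bqvy,efqx,eqrx,fmqv,fmqx,fmvx,fqrx,fqvx] rk=12  ker:mqvx
rk∂_2=24

rank∂_2=24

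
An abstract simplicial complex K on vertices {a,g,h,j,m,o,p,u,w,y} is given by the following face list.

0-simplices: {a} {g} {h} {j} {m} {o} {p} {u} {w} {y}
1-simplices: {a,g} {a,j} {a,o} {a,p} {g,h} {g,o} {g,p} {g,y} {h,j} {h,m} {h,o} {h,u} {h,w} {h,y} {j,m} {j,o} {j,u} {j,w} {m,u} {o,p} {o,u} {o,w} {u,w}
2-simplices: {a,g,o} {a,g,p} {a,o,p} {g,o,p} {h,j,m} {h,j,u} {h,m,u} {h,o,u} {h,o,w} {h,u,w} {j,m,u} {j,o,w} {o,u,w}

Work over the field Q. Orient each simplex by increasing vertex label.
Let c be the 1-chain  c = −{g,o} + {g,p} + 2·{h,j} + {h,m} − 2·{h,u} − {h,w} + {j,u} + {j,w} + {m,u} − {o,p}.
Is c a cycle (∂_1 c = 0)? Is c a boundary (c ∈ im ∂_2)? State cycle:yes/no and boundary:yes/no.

n_0=10 n_1=23 n_2=13  [Q]
∂1: piv[ag,aj,ao,ap,gh,gy,hm,hu,hw] rk=9  ker:go,gp,hj,ho,hy,jm,jo,ju,jw,mu,op,ou,ow,uw
∂2: piv[ago,agp,aop,hjm,hju,hmu,hou,how,huw,jow] rk=10  ker:gop,jmu,ouw
∂1c = 0
c vs im∂2: residual ≠ 0 ⇒ not boundary

cycle:yes boundary:no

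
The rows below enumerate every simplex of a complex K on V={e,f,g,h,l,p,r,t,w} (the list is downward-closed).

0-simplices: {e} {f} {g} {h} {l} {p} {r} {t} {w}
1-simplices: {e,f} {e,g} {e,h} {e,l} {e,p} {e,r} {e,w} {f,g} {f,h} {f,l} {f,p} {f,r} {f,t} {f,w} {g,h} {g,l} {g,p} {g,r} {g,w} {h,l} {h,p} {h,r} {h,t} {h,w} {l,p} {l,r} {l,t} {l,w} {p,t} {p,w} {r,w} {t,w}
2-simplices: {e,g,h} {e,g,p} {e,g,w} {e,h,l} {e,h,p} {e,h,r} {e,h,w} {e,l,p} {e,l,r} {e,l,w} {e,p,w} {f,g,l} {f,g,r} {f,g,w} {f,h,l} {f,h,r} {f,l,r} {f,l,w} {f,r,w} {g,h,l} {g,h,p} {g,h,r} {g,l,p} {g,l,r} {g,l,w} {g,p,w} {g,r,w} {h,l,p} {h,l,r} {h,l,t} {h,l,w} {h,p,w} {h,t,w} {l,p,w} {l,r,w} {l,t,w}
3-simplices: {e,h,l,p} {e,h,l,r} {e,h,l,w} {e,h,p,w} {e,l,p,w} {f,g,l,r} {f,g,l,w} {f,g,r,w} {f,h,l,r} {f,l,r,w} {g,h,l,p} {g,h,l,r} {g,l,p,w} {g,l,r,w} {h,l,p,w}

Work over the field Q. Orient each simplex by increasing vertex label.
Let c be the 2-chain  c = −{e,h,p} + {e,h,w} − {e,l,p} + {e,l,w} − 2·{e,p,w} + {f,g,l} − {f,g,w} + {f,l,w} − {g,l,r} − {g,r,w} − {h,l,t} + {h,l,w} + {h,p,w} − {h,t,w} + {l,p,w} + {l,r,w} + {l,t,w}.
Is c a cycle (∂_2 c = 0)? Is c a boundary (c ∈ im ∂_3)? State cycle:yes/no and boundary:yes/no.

n_0=9 n_1=32 n_2=36 n_3=15  [Q]
∂1: piv[ef,eg,eh,el,ep,er,ew,ft] rk=8  ker:fg,fh,fl,fp,fr,fw,gh,gl,gp,gr,gw,hl,hp,hr,ht,hw,lp,lr,lt,lw,pt,pw,rw,tw
∂2: piv[egh,egp,egw,ehl,ehp,ehr,ehw,elp,elr,elw,epw,fgl,fgr,fgw,fhl,fhr,flw,frw,hlt,htw] rk=20  ker:flr,ghl,ghp,ghr,glp,glr,glw,gpw,grw,hlp,hlr,hlw,hpw,lpw,lrw,ltw
∂3: piv[ehlp,ehlr,ehlw,ehpw,elpw,fglr,fglw,fgrw,fhlr,flrw,ghlp,ghlr,glpw] rk=13  ker:glrw,hlpw
∂2c = 0
c vs im∂3: residual ≠ 0 ⇒ not boundary

cycle:yes boundary:no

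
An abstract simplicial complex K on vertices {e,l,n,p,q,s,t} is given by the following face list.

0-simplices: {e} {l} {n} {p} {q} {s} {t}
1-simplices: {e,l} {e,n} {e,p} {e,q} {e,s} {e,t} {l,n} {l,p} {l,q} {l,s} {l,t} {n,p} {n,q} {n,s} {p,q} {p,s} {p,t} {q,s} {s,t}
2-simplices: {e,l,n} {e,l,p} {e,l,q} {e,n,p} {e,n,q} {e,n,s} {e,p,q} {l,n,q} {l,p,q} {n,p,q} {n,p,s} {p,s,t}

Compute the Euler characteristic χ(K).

n_0=7 n_1=19 n_2=12
χ=+7−19+12=0

χ(K)=0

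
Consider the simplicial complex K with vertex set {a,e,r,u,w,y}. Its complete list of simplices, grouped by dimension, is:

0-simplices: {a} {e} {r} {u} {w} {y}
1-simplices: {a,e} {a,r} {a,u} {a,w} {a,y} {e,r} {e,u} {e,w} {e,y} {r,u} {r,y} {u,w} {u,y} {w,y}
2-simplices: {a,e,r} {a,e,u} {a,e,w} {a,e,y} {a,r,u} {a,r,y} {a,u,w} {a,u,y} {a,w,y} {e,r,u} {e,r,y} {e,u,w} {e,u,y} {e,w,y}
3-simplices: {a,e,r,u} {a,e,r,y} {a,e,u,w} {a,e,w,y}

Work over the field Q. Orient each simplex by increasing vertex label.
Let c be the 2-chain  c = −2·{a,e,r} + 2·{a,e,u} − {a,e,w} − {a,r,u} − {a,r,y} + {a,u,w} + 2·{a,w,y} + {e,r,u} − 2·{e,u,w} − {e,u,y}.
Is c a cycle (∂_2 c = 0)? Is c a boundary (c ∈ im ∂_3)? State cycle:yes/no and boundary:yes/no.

cycle:no boundary:no

n_0=6 n_1=14 n_2=14 n_3=4  [Q]
∂1: piv[ae,ar,au,aw,ay] rk=5  ker:er,eu,ew,ey,ru,ry,uw,uy,wy
∂2: piv[aer,aeu,aew,aey,aru,ary,auw,auy,awy] rk=9  ker:eru,ery,euw,euy,ewy
∂3: piv[aeru,aery,aeuw,aewy] rk=4
∂2c = −{a,e} + 2·{a,w} − {a,y} − {e,r} − 2·{e,u} + {e,w} + {e,y} − {r,y} − {u,w} − {u,y} + 2·{w,y}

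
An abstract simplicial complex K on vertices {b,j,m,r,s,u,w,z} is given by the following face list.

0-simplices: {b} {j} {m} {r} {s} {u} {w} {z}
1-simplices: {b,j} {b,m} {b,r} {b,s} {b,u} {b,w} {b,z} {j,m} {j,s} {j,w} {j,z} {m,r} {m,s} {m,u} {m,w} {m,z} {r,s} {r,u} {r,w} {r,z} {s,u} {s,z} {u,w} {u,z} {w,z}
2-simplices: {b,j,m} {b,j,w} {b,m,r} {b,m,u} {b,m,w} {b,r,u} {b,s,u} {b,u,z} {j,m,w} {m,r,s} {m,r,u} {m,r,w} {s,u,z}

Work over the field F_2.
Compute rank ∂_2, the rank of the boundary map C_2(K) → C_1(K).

n_0=8 n_1=25 n_2=13  [Z2]
∂1: piv[bj,bm,br,bs,bu,bw,bz] rk=7  ker:jm,js,jw,jz,mr,ms,mu,mw,mz,rs,ru,rw,rz,su,sz,uw,uz,wz
∂2: piv[bjm,bjw,bmr,bmu,bmw,bru,bsu,buz,mrs,mrw,suz] rk=11  ker:jmw,mru
rk∂_2=11

rank∂_2=11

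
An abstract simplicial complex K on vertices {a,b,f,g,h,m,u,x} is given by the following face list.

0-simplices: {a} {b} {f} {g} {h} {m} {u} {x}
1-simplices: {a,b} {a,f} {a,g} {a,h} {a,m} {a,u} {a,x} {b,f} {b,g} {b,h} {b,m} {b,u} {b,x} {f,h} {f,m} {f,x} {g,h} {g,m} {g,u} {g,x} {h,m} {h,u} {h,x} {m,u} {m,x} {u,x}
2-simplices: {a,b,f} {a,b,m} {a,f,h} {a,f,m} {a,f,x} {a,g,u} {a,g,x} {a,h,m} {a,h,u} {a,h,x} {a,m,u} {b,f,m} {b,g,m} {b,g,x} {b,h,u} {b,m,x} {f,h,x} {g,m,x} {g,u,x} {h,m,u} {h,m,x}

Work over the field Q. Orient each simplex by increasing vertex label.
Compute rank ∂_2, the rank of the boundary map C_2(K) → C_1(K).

n_0=8 n_1=26 n_2=21  [Q]
∂1: piv[ab,af,ag,ah,am,au,ax] rk=7  ker:bf,bg,bh,bm,bu,bx,fh,fm,fx,gh,gm,gu,gx,hm,hu,hx,mu,mx,ux
∂2: piv[abf,abm,afh,afm,afx,agu,agx,ahm,ahu,ahx,amu,bgm,bgx,bhu,bmx,gux,hmx] rk=17  ker:bfm,fhx,gmx,hmu
rk∂_2=17

rank∂_2=17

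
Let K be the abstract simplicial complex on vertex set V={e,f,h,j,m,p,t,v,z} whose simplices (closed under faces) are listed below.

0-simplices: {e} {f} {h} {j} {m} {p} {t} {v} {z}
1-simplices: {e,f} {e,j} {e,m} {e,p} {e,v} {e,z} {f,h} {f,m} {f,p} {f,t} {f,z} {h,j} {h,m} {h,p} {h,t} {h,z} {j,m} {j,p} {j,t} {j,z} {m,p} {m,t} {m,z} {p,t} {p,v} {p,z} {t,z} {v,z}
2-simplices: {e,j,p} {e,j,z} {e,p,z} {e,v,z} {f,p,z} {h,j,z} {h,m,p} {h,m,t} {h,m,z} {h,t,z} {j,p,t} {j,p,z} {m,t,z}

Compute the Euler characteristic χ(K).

χ(K)=-6

n_0=9 n_1=28 n_2=13
χ=+9−28+13=-6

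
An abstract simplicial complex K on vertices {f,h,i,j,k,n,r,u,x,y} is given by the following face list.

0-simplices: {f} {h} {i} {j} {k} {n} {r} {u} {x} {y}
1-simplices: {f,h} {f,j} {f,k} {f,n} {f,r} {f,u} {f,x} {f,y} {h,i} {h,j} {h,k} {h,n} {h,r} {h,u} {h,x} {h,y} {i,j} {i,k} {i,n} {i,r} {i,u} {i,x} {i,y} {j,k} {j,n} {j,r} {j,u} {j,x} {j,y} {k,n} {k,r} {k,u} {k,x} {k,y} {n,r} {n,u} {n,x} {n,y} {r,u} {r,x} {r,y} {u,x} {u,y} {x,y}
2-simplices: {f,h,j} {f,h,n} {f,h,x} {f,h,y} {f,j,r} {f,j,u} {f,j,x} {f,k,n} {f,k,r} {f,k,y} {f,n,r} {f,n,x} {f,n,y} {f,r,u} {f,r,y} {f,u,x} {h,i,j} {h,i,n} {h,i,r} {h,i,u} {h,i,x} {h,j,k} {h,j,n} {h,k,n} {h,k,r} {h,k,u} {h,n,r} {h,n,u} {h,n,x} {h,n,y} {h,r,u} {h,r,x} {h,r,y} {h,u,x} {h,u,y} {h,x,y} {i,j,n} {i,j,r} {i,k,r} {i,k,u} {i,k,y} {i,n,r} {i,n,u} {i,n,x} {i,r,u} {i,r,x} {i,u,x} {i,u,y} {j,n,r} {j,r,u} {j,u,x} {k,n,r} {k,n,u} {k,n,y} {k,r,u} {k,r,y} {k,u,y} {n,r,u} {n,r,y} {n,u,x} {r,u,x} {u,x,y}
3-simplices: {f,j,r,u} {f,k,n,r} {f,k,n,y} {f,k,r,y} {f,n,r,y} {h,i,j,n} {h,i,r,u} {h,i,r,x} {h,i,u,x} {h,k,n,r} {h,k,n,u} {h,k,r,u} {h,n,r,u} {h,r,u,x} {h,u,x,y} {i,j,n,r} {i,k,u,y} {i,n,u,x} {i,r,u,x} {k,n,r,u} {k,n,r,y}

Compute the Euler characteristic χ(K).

χ(K)=7

n_0=10 n_1=44 n_2=62 n_3=21
χ=+10−44+62−21=7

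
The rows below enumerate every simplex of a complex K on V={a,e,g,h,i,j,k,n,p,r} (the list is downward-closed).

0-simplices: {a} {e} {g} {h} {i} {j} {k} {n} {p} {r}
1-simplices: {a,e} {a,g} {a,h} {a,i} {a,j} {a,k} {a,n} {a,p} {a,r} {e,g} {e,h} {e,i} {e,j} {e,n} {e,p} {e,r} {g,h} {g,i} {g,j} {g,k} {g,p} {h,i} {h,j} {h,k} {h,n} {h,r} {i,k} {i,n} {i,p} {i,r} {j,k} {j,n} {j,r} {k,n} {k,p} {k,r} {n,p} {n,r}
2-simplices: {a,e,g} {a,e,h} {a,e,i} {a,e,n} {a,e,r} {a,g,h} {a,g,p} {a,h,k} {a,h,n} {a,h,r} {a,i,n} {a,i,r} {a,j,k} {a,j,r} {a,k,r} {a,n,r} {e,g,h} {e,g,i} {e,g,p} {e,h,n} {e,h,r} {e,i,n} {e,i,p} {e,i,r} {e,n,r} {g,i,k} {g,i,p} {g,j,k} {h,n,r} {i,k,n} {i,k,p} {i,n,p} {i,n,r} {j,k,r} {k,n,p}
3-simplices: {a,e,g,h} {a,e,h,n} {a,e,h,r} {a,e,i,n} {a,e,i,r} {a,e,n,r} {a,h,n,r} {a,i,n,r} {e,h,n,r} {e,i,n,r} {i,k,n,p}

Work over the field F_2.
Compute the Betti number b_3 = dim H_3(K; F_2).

b_3=2

n_0=10 n_1=38 n_2=35 n_3=11  [Z2]
∂1: piv[ae,ag,ah,ai,aj,ak,an,ap,ar] rk=9  ker:eg,eh,ei,ej,en,ep,er,gh,gi,gj,gk,gp,hi,hj,hk,hn,hr,ik,in,ip,ir,jk,jn,jr,kn,kp,kr,np,nr
∂2: piv[aeg,aeh,aei,aen,aer,agh,agp,ahk,ahn,ahr,ain,air,ajk,ajr,akr,anr,egi,egp,eip,gik,gjk,ikn,ikp,inp] rk=24  ker:egh,ehn,ehr,ein,eir,enr,gip,hnr,inr,jkr,knp
∂3: piv[aegh,aehn,aehr,aein,aeir,aenr,ahnr,ainr,iknp] rk=9  ker:ehnr,einr
b_3=(11−9)−0=2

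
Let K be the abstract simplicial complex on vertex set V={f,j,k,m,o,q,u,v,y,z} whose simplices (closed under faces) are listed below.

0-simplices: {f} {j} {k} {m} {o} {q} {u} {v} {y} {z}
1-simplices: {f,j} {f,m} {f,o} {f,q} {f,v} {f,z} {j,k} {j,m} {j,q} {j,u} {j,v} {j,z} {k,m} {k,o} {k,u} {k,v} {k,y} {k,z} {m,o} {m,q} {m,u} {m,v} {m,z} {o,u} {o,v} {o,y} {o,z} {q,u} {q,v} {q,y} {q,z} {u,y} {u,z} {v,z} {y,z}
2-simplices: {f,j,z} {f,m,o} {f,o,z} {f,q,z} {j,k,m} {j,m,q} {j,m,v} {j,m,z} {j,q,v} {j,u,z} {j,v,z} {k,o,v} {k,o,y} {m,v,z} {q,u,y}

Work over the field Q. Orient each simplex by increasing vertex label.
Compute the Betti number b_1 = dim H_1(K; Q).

n_0=10 n_1=35 n_2=15  [Q]
∂1: piv[fj,fm,fo,fq,fv,fz,jk,ju,ky] rk=9  ker:jm,jq,jv,jz,km,ko,ku,kv,kz,mo,mq,mu,mv,mz,ou,ov,oy,oz,qu,qv,qy,qz,uy,uz,vz,yz
∂2: piv[fjz,fmo,foz,fqz,jkm,jmq,jmv,jmz,jqv,juz,jvz,kov,koy,quy] rk=14  ker:mvz
b_1=(35−9)−14=12

b_1=12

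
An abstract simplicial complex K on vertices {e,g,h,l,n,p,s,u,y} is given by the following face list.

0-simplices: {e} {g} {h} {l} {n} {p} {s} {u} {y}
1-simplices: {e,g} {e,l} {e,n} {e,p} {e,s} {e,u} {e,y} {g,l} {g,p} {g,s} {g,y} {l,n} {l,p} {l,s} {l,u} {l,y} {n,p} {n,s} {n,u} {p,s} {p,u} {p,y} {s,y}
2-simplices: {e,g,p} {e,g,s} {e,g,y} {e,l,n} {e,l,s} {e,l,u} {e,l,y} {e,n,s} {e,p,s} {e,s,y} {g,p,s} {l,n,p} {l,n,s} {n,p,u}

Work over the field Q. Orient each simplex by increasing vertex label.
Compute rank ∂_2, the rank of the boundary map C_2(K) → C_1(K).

rank∂_2=12

n_0=9 n_1=23 n_2=14  [Q]
∂1: piv[eg,el,en,ep,es,eu,ey] rk=7  ker:gl,gp,gs,gy,ln,lp,ls,lu,ly,np,ns,nu,ps,pu,py,sy
∂2: piv[egp,egs,egy,eln,els,elu,ely,ens,eps,esy,lnp,npu] rk=12  ker:gps,lns
rk∂_2=12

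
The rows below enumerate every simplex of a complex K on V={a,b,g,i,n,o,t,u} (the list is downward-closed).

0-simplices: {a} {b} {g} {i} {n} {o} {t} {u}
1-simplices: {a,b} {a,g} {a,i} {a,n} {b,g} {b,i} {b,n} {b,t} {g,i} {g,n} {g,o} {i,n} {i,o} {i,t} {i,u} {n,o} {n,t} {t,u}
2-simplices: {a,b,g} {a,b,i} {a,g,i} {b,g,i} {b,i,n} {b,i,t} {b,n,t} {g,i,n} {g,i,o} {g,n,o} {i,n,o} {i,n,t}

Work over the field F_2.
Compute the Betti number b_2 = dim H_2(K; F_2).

n_0=8 n_1=18 n_2=12  [Z2]
∂1: piv[ab,ag,ai,an,bt,go,iu] rk=7  ker:bg,bi,bn,gi,gn,in,io,it,no,nt,tu
∂2: piv[abg,abi,agi,bin,bit,bnt,gin,gio,gno] rk=9  ker:bgi,ino,int
b_2=(12−9)−0=3

b_2=3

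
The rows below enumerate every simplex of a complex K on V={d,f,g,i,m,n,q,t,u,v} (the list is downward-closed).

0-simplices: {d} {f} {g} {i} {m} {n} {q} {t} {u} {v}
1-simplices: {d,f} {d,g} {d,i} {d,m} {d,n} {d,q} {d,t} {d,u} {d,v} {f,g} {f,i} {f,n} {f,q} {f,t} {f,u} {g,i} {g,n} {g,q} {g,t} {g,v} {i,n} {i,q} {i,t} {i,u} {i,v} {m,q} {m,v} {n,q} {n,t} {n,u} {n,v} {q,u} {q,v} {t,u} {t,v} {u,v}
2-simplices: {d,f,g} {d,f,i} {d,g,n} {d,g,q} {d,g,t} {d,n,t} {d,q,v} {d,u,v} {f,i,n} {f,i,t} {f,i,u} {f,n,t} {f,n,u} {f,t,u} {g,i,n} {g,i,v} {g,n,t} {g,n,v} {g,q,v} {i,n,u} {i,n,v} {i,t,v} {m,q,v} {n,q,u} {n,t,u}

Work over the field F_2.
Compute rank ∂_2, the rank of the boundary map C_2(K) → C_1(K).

n_0=10 n_1=36 n_2=25  [Z2]
∂1: piv[df,dg,di,dm,dn,dq,dt,du,dv] rk=9  ker:fg,fi,fn,fq,ft,fu,gi,gn,gq,gt,gv,in,iq,it,iu,iv,mq,mv,nq,nt,nu,nv,qu,qv,tu,tv,uv
∂2: piv[dfg,dfi,dgn,dgq,dgt,dnt,dqv,duv,fin,fit,fiu,fnt,fnu,ftu,gin,giv,gnv,gqv,itv,mqv,nqu] rk=21  ker:gnt,inu,inv,ntu
rk∂_2=21

rank∂_2=21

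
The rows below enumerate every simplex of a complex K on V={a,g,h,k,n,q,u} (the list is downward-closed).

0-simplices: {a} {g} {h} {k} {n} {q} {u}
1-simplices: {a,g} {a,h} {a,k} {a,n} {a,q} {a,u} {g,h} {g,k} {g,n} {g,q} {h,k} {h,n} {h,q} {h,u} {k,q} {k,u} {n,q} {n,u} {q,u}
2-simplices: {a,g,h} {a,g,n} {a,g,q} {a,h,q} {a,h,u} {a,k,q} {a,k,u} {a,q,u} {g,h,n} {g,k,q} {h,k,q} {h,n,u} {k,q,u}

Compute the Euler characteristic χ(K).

n_0=7 n_1=19 n_2=13
χ=+7−19+13=1

χ(K)=1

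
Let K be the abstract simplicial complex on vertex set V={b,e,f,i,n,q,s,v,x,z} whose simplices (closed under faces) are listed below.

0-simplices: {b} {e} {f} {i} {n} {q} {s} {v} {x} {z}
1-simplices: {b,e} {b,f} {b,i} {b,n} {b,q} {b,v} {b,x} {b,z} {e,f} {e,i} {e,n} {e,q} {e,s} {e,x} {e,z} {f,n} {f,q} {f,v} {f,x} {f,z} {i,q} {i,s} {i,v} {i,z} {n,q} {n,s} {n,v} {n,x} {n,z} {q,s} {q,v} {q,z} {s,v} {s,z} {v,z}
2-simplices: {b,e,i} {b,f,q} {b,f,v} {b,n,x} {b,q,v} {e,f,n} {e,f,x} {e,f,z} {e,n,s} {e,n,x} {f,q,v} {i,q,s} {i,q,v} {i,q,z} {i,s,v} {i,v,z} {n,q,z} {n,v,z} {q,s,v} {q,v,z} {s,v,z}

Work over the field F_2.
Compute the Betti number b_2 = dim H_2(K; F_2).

b_2=3

n_0=10 n_1=35 n_2=21  [Z2]
∂1: piv[be,bf,bi,bn,bq,bv,bx,bz,es] rk=9  ker:ef,ei,en,eq,ex,ez,fn,fq,fv,fx,fz,iq,is,iv,iz,nq,ns,nv,nx,nz,qs,qv,qz,sv,sz,vz
∂2: piv[bei,bfq,bfv,bnx,bqv,efn,efx,efz,ens,enx,iqs,iqv,iqz,isv,ivz,nqz,nvz,svz] rk=18  ker:fqv,qsv,qvz
b_2=(21−18)−0=3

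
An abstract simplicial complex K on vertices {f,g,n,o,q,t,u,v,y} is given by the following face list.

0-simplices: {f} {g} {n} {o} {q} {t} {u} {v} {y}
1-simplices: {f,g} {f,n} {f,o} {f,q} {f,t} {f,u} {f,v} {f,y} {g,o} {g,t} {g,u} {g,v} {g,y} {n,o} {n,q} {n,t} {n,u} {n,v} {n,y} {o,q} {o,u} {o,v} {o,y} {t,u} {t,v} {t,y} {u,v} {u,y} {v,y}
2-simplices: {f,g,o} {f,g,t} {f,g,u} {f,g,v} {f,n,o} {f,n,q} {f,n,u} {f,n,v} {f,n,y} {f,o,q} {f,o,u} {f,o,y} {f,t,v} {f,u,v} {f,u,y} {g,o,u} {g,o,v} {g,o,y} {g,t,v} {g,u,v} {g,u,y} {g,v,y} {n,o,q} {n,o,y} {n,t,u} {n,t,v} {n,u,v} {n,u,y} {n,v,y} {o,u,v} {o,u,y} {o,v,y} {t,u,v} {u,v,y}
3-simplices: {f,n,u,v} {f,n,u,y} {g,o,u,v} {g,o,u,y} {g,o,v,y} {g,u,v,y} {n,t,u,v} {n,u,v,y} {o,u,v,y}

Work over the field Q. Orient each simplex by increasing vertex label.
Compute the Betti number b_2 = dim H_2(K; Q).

b_2=6

n_0=9 n_1=29 n_2=34 n_3=9  [Q]
∂1: piv[fg,fn,fo,fq,ft,fu,fv,fy] rk=8  ker:go,gt,gu,gv,gy,no,nq,nt,nu,nv,ny,oq,ou,ov,oy,tu,tv,ty,uv,uy,vy
∂2: piv[fgo,fgt,fgu,fgv,fno,fnq,fnu,fnv,fny,foq,fou,foy,ftv,fuv,fuy,gov,goy,gvy,ntu,ntv] rk=20  ker:gou,gtv,guv,guy,noq,noy,nuv,nuy,nvy,ouv,ouy,ovy,tuv,uvy
∂3: piv[fnuv,fnuy,gouv,gouy,govy,guvy,ntuv,nuvy] rk=8  ker:ouvy
b_2=(34−20)−8=6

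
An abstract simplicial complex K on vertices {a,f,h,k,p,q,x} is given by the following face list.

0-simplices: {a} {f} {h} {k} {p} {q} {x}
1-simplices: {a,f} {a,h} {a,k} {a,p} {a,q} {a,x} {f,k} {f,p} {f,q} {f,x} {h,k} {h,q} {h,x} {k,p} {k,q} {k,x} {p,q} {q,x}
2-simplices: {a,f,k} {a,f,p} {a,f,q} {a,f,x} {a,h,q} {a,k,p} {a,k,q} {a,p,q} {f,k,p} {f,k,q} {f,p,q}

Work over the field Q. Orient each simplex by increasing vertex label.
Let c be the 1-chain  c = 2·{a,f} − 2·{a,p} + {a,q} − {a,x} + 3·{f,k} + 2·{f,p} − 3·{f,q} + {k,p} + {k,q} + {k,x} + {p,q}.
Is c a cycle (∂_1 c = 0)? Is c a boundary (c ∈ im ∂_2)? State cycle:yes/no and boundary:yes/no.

cycle:yes boundary:no

n_0=7 n_1=18 n_2=11  [Q]
∂1: piv[af,ah,ak,ap,aq,ax] rk=6  ker:fk,fp,fq,fx,hk,hq,hx,kp,kq,kx,pq,qx
∂2: piv[afk,afp,afq,afx,ahq,akp,akq,apq] rk=8  ker:fkp,fkq,fpq
∂1c = 0
c vs im∂2: residual ≠ 0 ⇒ not boundary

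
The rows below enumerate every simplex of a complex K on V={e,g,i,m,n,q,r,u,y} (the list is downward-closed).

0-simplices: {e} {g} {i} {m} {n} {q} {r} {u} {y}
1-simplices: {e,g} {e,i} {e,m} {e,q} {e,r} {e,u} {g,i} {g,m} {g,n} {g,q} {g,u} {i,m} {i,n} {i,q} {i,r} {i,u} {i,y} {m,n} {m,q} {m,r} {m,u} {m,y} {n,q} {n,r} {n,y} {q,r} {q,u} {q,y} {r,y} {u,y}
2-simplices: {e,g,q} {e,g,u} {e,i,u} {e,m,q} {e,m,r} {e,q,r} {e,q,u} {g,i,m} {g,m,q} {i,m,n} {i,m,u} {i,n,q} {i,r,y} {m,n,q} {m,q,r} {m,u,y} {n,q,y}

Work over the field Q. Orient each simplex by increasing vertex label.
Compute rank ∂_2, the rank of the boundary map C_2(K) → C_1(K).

rank∂_2=16

n_0=9 n_1=30 n_2=17  [Q]
∂1: piv[eg,ei,em,eq,er,eu,gn,iy] rk=8  ker:gi,gm,gq,gu,im,in,iq,ir,iu,mn,mq,mr,mu,my,nq,nr,ny,qr,qu,qy,ry,uy
∂2: piv[egq,egu,eiu,emq,emr,eqr,equ,gim,gmq,imn,imu,inq,iry,mnq,muy,nqy] rk=16  ker:mqr
rk∂_2=16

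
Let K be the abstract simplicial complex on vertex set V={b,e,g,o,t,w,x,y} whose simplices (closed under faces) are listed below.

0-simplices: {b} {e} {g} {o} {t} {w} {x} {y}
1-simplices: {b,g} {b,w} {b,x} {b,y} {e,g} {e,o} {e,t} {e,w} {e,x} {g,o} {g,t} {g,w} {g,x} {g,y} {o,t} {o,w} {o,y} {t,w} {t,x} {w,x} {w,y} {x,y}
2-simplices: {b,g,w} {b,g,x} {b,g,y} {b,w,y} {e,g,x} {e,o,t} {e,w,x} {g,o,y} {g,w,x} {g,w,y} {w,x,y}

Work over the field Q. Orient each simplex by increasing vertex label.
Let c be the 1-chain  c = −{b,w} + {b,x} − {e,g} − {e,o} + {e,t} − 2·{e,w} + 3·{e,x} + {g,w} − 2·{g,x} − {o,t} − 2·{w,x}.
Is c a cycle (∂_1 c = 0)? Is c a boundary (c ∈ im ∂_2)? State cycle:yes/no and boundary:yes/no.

cycle:yes boundary:yes

n_0=8 n_1=22 n_2=11  [Q]
∂1: piv[bg,bw,bx,by,eg,eo,et] rk=7  ker:ew,ex,go,gt,gw,gx,gy,ot,ow,oy,tw,tx,wx,wy,xy
∂2: piv[bgw,bgx,bgy,bwy,egx,eot,ewx,goy,gwx,wxy] rk=10  ker:gwy
∂1c = 0
c vs im∂2: reduces to 0 ⇒ boundary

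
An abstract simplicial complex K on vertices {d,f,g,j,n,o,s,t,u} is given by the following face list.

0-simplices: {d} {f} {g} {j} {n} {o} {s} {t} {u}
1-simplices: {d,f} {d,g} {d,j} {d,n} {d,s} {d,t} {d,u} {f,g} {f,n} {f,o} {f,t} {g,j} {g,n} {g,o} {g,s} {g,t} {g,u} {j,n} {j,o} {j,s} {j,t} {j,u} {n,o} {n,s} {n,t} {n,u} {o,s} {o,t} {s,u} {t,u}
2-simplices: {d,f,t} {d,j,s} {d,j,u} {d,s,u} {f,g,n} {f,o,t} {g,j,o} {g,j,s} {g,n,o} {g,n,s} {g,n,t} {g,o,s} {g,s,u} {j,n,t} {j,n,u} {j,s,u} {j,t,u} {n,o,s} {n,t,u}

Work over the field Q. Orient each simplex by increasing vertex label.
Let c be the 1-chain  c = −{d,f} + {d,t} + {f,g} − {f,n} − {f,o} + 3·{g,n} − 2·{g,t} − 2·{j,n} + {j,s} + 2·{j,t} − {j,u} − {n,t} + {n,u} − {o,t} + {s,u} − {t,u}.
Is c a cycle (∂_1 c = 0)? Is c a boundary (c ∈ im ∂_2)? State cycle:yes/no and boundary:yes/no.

n_0=9 n_1=30 n_2=19  [Q]
∂1: piv[df,dg,dj,dn,ds,dt,du,fo] rk=8  ker:fg,fn,ft,gj,gn,go,gs,gt,gu,jn,jo,js,jt,ju,no,ns,nt,nu,os,ot,su,tu
∂2: piv[dft,djs,dju,dsu,fgn,fot,gjo,gjs,gno,gns,gnt,gos,gsu,jnt,jnu,jtu] rk=16  ker:jsu,nos,ntu
∂1c = 0
c vs im∂2: reduces to 0 ⇒ boundary

cycle:yes boundary:yes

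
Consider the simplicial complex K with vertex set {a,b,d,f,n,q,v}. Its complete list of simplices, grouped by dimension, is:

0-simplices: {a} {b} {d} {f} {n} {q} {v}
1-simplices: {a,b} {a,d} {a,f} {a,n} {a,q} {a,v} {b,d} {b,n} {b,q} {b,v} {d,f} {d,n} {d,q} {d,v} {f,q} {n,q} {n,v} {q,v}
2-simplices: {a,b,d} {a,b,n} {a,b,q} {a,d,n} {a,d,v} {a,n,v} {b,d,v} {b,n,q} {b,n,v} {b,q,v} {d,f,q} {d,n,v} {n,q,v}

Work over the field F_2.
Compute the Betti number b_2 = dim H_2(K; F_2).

n_0=7 n_1=18 n_2=13  [Z2]
∂1: piv[ab,ad,af,an,aq,av] rk=6  ker:bd,bn,bq,bv,df,dn,dq,dv,fq,nq,nv,qv
∂2: piv[abd,abn,abq,adn,adv,anv,bdv,bnq,bqv,dfq] rk=10  ker:bnv,dnv,nqv
b_2=(13−10)−0=3

b_2=3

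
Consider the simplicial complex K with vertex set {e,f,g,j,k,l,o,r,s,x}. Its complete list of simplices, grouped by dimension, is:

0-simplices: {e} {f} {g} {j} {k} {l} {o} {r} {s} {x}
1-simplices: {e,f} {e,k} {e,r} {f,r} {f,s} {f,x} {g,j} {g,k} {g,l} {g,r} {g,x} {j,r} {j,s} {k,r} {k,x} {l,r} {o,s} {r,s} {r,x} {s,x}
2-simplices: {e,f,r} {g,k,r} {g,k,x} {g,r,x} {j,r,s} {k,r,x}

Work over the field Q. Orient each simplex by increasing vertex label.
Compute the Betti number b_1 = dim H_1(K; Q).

n_0=10 n_1=20 n_2=6  [Q]
∂1: piv[ef,ek,er,fs,fx,gj,gk,gl,os] rk=9  ker:fr,gr,gx,jr,js,kr,kx,lr,rs,rx,sx
∂2: piv[efr,gkr,gkx,grx,jrs] rk=5  ker:krx
b_1=(20−9)−5=6

b_1=6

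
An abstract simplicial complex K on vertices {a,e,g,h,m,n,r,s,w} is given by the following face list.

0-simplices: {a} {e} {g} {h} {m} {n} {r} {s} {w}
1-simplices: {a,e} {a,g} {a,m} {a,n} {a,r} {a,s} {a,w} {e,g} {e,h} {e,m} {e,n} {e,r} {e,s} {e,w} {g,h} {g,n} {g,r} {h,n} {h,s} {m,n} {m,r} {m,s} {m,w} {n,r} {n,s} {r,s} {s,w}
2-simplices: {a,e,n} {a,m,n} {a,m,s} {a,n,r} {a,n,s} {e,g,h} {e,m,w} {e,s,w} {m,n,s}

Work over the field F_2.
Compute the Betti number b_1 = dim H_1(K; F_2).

b_1=11

n_0=9 n_1=27 n_2=9  [Z2]
∂1: piv[ae,ag,am,an,ar,as,aw,eh] rk=8  ker:eg,em,en,er,es,ew,gh,gn,gr,hn,hs,mn,mr,ms,mw,nr,ns,rs,sw
∂2: piv[aen,amn,ams,anr,ans,egh,emw,esw] rk=8  ker:mns
b_1=(27−8)−8=11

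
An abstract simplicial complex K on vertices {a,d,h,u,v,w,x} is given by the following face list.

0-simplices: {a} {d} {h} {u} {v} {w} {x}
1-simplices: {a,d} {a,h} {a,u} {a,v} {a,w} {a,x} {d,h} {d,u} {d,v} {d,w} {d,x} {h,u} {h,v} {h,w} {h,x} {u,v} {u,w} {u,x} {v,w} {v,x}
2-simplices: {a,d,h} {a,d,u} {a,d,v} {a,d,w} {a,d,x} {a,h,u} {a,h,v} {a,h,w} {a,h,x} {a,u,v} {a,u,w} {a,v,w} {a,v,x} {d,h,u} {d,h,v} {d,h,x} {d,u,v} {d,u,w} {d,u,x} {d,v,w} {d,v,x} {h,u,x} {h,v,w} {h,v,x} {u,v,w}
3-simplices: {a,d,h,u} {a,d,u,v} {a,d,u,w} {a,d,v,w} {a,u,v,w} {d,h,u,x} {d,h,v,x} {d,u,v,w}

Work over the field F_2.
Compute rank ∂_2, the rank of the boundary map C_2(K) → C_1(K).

n_0=7 n_1=20 n_2=25 n_3=8  [Z2]
∂1: piv[ad,ah,au,av,aw,ax] rk=6  ker:dh,du,dv,dw,dx,hu,hv,hw,hx,uv,uw,ux,vw,vx
∂2: piv[adh,adu,adv,adw,adx,ahu,ahv,ahw,ahx,auv,auw,avw,avx,dux] rk=14  ker:dhu,dhv,dhx,duv,duw,dvw,dvx,hux,hvw,hvx,uvw
∂3: piv[adhu,aduv,aduw,advw,auvw,dhux,dhvx] rk=7  ker:duvw
rk∂_2=14

rank∂_2=14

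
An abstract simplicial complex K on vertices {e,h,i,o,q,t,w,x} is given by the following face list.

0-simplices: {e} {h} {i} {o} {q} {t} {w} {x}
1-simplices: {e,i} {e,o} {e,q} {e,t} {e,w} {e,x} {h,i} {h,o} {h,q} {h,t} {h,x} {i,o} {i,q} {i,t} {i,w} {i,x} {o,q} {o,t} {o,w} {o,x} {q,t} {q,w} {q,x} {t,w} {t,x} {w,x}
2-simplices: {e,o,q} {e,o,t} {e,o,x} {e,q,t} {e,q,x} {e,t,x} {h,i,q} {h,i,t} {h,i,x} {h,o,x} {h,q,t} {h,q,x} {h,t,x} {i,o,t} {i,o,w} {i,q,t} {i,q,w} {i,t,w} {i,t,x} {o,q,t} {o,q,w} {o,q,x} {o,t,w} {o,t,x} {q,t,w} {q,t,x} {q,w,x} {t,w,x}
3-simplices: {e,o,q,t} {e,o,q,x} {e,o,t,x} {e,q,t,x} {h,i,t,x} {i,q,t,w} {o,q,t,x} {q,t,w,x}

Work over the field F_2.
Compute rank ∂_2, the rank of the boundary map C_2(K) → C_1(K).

n_0=8 n_1=26 n_2=28 n_3=8  [Z2]
∂1: piv[ei,eo,eq,et,ew,ex,hi] rk=7  ker:ho,hq,ht,hx,io,iq,it,iw,ix,oq,ot,ow,ox,qt,qw,qx,tw,tx,wx
∂2: piv[eoq,eot,eox,eqt,eqx,etx,hiq,hit,hix,hox,hqt,hqx,iot,iow,iqw,itw,qwx] rk=17  ker:htx,iqt,itx,oqt,oqw,oqx,otw,otx,qtw,qtx,twx
∂3: piv[eoqt,eoqx,eotx,eqtx,hitx,iqtw,qtwx] rk=7  ker:oqtx
rk∂_2=17

rank∂_2=17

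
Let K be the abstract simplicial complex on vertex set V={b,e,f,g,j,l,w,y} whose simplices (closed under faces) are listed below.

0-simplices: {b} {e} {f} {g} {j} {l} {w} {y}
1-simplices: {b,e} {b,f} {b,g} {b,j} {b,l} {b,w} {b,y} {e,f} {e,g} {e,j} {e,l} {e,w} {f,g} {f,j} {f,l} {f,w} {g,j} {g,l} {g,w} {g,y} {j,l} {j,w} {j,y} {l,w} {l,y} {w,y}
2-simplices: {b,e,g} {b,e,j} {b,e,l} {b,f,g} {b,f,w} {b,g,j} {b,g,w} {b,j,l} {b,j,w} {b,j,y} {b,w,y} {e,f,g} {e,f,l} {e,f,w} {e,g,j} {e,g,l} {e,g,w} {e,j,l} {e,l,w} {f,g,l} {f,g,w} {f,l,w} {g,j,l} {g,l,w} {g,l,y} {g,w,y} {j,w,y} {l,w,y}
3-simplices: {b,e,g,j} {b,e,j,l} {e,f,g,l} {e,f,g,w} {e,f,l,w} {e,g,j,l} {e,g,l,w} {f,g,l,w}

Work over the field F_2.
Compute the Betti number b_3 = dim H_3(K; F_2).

n_0=8 n_1=26 n_2=28 n_3=8  [Z2]
∂1: piv[be,bf,bg,bj,bl,bw,by] rk=7  ker:ef,eg,ej,el,ew,fg,fj,fl,fw,gj,gl,gw,gy,jl,jw,jy,lw,ly,wy
∂2: piv[beg,bej,bel,bfg,bfw,bgj,bgw,bjl,bjw,bjy,bwy,efg,efl,efw,egl,elw,gly,gwy] rk=18  ker:egj,egw,ejl,fgl,fgw,flw,gjl,glw,jwy,lwy
∂3: piv[begj,bejl,efgl,efgw,eflw,egjl,eglw] rk=7  ker:fglw
b_3=(8−7)−0=1

b_3=1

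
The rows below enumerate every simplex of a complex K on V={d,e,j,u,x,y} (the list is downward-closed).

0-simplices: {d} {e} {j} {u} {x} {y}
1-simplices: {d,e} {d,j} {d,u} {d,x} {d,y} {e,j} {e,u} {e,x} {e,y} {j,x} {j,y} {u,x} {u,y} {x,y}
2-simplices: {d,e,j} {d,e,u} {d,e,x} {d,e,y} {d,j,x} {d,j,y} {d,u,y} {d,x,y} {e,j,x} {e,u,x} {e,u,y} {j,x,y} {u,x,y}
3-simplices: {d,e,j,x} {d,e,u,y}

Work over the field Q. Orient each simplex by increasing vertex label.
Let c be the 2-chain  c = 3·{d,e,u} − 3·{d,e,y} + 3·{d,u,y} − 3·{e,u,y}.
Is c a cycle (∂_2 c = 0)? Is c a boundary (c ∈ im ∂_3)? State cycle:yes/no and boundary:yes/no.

cycle:yes boundary:yes

n_0=6 n_1=14 n_2=13 n_3=2  [Q]
∂1: piv[de,dj,du,dx,dy] rk=5  ker:ej,eu,ex,ey,jx,jy,ux,uy,xy
∂2: piv[dej,deu,dex,dey,djx,djy,duy,dxy,eux] rk=9  ker:ejx,euy,jxy,uxy
∂3: piv[dejx,deuy] rk=2
∂2c = 0
c vs im∂3: reduces to 0 ⇒ boundary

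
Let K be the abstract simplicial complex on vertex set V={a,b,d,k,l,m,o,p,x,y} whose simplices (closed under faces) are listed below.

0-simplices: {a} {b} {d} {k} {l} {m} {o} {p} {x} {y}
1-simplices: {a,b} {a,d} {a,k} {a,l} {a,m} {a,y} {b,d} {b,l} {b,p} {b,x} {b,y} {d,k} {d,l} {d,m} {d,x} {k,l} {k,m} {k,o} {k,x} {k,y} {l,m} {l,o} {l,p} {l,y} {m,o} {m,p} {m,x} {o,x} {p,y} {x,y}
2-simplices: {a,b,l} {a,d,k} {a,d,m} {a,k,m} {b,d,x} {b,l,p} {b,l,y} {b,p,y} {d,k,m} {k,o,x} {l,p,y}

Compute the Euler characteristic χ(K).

χ(K)=-9

n_0=10 n_1=30 n_2=11
χ=+10−30+11=-9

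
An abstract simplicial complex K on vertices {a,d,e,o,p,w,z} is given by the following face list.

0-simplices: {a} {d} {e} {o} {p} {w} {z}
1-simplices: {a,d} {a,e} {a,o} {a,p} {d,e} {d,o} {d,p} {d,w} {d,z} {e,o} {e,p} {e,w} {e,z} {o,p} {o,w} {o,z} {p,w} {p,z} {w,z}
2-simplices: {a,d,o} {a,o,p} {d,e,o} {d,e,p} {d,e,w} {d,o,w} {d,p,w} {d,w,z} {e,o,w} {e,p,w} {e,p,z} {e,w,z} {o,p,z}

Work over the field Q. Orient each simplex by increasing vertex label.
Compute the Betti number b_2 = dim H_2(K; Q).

b_2=2

n_0=7 n_1=19 n_2=13  [Q]
∂1: piv[ad,ae,ao,ap,dw,dz] rk=6  ker:de,do,dp,eo,ep,ew,ez,op,ow,oz,pw,pz,wz
∂2: piv[ado,aop,deo,dep,dew,dow,dpw,dwz,epz,ewz,opz] rk=11  ker:eow,epw
b_2=(13−11)−0=2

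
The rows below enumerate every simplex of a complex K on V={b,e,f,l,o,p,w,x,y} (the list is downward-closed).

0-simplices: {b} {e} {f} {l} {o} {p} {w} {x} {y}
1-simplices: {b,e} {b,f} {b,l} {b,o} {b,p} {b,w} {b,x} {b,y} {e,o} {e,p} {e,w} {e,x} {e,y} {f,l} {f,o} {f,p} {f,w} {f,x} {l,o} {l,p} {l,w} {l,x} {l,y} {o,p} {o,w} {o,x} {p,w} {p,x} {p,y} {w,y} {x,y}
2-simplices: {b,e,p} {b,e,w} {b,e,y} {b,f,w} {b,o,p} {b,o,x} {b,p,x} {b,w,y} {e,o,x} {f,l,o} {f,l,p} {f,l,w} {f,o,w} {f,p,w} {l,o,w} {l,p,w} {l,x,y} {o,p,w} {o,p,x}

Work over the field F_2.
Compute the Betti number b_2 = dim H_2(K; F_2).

n_0=9 n_1=31 n_2=19  [Z2]
∂1: piv[be,bf,bl,bo,bp,bw,bx,by] rk=8  ker:eo,ep,ew,ex,ey,fl,fo,fp,fw,fx,lo,lp,lw,lx,ly,op,ow,ox,pw,px,py,wy,xy
∂2: piv[bep,bew,bey,bfw,bop,box,bpx,bwy,eox,flo,flp,flw,fow,fpw,lxy,opw] rk=16  ker:low,lpw,opx
b_2=(19−16)−0=3

b_2=3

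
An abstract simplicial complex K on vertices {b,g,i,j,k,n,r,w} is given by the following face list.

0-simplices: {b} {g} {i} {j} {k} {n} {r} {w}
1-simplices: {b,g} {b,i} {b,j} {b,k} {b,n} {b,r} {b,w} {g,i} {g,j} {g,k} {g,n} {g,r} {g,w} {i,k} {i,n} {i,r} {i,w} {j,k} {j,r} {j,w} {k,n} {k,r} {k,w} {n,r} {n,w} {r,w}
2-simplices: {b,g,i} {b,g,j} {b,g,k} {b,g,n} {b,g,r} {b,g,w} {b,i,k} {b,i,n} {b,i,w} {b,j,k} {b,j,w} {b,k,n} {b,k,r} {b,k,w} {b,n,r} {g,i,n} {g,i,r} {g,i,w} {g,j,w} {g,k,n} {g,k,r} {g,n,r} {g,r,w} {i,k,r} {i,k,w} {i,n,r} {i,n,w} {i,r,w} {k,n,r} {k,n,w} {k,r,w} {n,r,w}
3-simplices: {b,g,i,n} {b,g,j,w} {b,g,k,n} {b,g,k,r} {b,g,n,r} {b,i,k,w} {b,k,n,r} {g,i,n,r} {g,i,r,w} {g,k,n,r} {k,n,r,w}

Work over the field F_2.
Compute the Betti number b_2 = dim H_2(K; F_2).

b_2=4

n_0=8 n_1=26 n_2=32 n_3=11  [Z2]
∂1: piv[bg,bi,bj,bk,bn,br,bw] rk=7  ker:gi,gj,gk,gn,gr,gw,ik,in,ir,iw,jk,jr,jw,kn,kr,kw,nr,nw,rw
∂2: piv[bgi,bgj,bgk,bgn,bgr,bgw,bik,bin,biw,bjk,bjw,bkn,bkr,bkw,bnr,gir,grw,inw] rk=18  ker:gin,giw,gjw,gkn,gkr,gnr,ikr,ikw,inr,irw,knr,knw,krw,nrw
∂3: piv[bgin,bgjw,bgkn,bgkr,bgnr,bikw,bknr,ginr,girw,knrw] rk=10  ker:gknr
b_2=(32−18)−10=4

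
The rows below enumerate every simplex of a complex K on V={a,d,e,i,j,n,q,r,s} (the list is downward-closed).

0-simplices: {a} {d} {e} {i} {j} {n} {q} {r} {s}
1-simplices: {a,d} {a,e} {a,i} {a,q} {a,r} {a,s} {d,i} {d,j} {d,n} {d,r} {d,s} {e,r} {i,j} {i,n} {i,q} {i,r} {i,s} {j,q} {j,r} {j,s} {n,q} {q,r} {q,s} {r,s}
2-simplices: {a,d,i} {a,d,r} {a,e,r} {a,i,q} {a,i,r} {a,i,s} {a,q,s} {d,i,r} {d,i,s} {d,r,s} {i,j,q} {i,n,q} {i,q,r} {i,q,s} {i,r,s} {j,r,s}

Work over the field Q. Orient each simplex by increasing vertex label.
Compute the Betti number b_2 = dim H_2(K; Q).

n_0=9 n_1=24 n_2=16  [Q]
∂1: piv[ad,ae,ai,aq,ar,as,dj,dn] rk=8  ker:di,dr,ds,er,ij,in,iq,ir,is,jq,jr,js,nq,qr,qs,rs
∂2: piv[adi,adr,aer,aiq,air,ais,aqs,dis,drs,ijq,inq,iqr,jrs] rk=13  ker:dir,iqs,irs
b_2=(16−13)−0=3

b_2=3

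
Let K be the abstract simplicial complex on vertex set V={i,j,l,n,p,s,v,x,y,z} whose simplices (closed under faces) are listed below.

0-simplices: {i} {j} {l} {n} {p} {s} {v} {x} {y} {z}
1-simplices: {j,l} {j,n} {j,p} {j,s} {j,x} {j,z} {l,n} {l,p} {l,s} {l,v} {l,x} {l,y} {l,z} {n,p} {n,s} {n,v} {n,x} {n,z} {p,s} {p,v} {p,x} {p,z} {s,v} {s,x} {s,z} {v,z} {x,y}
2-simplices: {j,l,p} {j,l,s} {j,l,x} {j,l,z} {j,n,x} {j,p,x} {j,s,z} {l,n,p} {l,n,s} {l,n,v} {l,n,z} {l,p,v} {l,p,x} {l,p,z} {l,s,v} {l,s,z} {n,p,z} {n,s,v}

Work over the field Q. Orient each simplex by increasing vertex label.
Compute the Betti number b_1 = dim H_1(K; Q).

b_1=5

n_0=10 n_1=27 n_2=18  [Q]
∂1: piv[jl,jn,jp,js,jx,jz,lv,ly] rk=8  ker:ln,lp,ls,lx,lz,np,ns,nv,nx,nz,ps,pv,px,pz,sv,sx,sz,vz,xy
∂2: piv[jlp,jls,jlx,jlz,jnx,jpx,jsz,lnp,lns,lnv,lnz,lpv,lpz,lsv] rk=14  ker:lpx,lsz,npz,nsv
b_1=(27−8)−14=5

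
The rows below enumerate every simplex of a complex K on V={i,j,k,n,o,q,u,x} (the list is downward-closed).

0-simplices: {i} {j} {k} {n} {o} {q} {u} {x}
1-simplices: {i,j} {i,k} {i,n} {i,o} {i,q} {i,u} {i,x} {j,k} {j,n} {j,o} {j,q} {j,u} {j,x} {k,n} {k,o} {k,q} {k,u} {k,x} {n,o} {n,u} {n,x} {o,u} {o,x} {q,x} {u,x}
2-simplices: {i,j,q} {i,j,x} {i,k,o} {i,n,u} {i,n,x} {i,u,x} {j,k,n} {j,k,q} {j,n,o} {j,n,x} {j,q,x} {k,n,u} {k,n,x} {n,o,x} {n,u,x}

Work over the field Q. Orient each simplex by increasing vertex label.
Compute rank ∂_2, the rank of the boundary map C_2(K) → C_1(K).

rank∂_2=14

n_0=8 n_1=25 n_2=15  [Q]
∂1: piv[ij,ik,in,io,iq,iu,ix] rk=7  ker:jk,jn,jo,jq,ju,jx,kn,ko,kq,ku,kx,no,nu,nx,ou,ox,qx,ux
∂2: piv[ijq,ijx,iko,inu,inx,iux,jkn,jkq,jno,jnx,jqx,knu,knx,nox] rk=14  ker:nux
rk∂_2=14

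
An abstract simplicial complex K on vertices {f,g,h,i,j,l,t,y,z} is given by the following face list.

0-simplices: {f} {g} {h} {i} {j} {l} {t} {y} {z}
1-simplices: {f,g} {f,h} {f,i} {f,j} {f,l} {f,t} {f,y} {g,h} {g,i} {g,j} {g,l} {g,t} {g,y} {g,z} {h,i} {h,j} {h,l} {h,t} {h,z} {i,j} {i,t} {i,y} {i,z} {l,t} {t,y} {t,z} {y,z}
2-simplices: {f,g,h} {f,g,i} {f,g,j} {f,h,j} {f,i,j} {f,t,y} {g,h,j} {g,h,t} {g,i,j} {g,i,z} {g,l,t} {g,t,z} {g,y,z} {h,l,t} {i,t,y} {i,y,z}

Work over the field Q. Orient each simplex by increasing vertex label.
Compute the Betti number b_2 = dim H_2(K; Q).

n_0=9 n_1=27 n_2=16  [Q]
∂1: piv[fg,fh,fi,fj,fl,ft,fy,gz] rk=8  ker:gh,gi,gj,gl,gt,gy,hi,hj,hl,ht,hz,ij,it,iy,iz,lt,ty,tz,yz
∂2: piv[fgh,fgi,fgj,fhj,fij,fty,ght,giz,glt,gtz,gyz,hlt,ity,iyz] rk=14  ker:ghj,gij
b_2=(16−14)−0=2

b_2=2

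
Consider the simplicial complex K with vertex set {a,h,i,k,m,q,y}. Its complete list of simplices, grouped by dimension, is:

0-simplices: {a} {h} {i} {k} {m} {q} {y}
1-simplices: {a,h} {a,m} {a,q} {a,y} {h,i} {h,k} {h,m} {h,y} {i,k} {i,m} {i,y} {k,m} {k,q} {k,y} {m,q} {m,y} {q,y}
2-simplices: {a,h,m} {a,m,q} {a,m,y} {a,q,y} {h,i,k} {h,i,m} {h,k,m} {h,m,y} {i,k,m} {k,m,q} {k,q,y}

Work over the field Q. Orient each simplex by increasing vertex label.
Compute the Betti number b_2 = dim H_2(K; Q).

b_2=1

n_0=7 n_1=17 n_2=11  [Q]
∂1: piv[ah,am,aq,ay,hi,hk] rk=6  ker:hm,hy,ik,im,iy,km,kq,ky,mq,my,qy
∂2: piv[ahm,amq,amy,aqy,hik,him,hkm,hmy,kmq,kqy] rk=10  ker:ikm
b_2=(11−10)−0=1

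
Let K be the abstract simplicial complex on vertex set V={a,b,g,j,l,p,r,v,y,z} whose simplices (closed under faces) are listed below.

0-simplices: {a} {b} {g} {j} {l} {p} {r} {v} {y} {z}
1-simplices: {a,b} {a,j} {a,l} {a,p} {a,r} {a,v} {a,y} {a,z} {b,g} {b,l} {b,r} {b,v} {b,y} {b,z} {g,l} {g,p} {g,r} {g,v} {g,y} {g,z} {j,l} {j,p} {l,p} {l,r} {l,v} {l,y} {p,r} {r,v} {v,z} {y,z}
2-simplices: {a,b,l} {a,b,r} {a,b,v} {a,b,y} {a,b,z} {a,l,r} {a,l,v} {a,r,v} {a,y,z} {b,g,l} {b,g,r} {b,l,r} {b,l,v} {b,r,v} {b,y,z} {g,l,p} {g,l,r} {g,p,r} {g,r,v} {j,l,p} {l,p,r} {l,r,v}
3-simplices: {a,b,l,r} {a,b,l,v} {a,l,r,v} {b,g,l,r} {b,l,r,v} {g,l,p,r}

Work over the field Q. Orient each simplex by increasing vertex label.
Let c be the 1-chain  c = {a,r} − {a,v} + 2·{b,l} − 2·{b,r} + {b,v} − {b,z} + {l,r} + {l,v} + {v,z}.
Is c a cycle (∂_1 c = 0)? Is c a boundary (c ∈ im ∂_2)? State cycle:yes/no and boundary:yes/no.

n_0=10 n_1=30 n_2=22 n_3=6  [Q]
∂1: piv[ab,aj,al,ap,ar,av,ay,az,bg] rk=9  ker:bl,br,bv,by,bz,gl,gp,gr,gv,gy,gz,jl,jp,lp,lr,lv,ly,pr,rv,vz,yz
∂2: piv[abl,abr,abv,aby,abz,alr,alv,arv,ayz,bgl,bgr,glp,gpr,grv,jlp] rk=15  ker:blr,blv,brv,byz,glr,lpr,lrv
∂3: piv[ablr,ablv,alrv,bglr,blrv,glpr] rk=6
∂1c = 0
c vs im∂2: residual ≠ 0 ⇒ not boundary

cycle:yes boundary:no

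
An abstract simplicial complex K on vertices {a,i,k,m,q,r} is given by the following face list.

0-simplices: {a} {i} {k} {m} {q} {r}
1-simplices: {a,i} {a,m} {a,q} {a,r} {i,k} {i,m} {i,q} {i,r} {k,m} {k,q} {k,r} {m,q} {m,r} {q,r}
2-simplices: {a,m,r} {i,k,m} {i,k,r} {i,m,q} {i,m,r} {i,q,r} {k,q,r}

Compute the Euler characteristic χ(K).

n_0=6 n_1=14 n_2=7
χ=+6−14+7=-1

χ(K)=-1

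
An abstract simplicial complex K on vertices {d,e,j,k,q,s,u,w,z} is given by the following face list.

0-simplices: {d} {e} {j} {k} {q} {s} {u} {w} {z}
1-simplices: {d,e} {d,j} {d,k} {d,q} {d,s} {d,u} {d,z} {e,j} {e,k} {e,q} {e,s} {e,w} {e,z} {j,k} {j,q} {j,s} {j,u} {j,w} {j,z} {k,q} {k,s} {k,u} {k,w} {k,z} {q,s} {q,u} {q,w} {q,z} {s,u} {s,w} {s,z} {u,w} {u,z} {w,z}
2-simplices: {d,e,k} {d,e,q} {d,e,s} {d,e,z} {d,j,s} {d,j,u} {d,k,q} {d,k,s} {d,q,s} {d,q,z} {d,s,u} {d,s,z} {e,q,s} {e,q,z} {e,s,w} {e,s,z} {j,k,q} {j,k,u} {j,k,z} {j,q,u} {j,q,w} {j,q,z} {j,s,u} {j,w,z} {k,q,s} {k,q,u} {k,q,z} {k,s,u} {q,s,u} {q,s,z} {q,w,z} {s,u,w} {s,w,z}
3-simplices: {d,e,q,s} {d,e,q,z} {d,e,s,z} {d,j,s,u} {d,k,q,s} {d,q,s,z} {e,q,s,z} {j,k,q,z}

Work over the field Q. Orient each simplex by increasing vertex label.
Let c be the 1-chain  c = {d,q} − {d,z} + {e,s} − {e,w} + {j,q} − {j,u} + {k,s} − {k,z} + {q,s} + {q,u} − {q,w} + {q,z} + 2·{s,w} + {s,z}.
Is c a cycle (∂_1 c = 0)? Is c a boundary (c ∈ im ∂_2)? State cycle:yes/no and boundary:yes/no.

n_0=9 n_1=34 n_2=33 n_3=8  [Q]
∂1: piv[de,dj,dk,dq,ds,du,dz,ew] rk=8  ker:ej,ek,eq,es,ez,jk,jq,js,ju,jw,jz,kq,ks,ku,kw,kz,qs,qu,qw,qz,su,sw,sz,uw,uz,wz
∂2: piv[dek,deq,des,dez,djs,dju,dkq,dks,dqs,dqz,dsu,dsz,esw,jkq,jku,jkz,jqu,jqw,jqz,jwz,ksu,suw,swz] rk=23  ker:eqs,eqz,esz,jsu,kqs,kqu,kqz,qsu,qsz,qwz
∂3: piv[deqs,deqz,desz,djsu,dkqs,dqsz,jkqz] rk=7  ker:eqsz
∂1c = 0
c vs im∂2: reduces to 0 ⇒ boundary

cycle:yes boundary:yes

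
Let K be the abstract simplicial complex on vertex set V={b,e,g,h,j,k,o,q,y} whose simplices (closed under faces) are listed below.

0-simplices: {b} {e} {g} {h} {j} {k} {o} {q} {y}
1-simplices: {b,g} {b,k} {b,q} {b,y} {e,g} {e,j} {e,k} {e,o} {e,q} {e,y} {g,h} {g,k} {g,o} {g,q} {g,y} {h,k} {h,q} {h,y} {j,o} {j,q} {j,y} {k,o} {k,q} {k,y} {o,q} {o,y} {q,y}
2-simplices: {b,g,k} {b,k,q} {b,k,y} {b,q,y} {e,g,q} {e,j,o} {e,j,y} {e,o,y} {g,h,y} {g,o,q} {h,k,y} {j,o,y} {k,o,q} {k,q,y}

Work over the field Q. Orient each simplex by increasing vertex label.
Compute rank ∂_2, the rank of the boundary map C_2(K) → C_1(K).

n_0=9 n_1=27 n_2=14  [Q]
∂1: piv[bg,bk,bq,by,eg,ej,eo,gh] rk=8  ker:ek,eq,ey,gk,go,gq,gy,hk,hq,hy,jo,jq,jy,ko,kq,ky,oq,oy,qy
∂2: piv[bgk,bkq,bky,bqy,egq,ejo,ejy,eoy,ghy,goq,hky,koq] rk=12  ker:joy,kqy
rk∂_2=12

rank∂_2=12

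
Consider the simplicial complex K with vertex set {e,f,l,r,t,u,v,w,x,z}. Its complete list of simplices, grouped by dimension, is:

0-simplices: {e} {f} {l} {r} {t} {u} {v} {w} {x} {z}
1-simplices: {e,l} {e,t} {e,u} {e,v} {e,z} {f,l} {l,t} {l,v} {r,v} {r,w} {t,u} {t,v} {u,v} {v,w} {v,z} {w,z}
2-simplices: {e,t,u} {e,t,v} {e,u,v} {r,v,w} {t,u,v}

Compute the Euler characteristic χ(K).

n_0=10 n_1=16 n_2=5
χ=+10−16+5=-1

χ(K)=-1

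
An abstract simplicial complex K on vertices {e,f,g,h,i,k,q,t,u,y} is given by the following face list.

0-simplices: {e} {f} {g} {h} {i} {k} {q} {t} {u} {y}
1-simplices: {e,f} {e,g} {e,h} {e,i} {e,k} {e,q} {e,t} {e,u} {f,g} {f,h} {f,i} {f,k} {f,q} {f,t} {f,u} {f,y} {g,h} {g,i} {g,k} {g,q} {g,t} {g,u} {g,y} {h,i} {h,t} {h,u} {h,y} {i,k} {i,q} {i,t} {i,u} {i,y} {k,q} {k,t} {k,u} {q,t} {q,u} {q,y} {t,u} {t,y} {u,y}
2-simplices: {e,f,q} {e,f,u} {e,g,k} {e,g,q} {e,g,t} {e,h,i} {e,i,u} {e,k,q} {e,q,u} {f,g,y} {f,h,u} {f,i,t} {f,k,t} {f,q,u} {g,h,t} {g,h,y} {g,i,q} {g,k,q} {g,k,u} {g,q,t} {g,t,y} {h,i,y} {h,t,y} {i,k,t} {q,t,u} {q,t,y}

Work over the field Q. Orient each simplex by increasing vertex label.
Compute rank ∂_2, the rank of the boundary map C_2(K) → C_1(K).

n_0=10 n_1=41 n_2=26  [Q]
∂1: piv[ef,eg,eh,ei,ek,eq,et,eu,fy] rk=9  ker:fg,fh,fi,fk,fq,ft,fu,gh,gi,gk,gq,gt,gu,gy,hi,ht,hu,hy,ik,iq,it,iu,iy,kq,kt,ku,qt,qu,qy,tu,ty,uy
∂2: piv[efq,efu,egk,egq,egt,ehi,eiu,ekq,equ,fgy,fhu,fit,fkt,ght,ghy,giq,gku,gqt,gty,hiy,ikt,qtu,qty] rk=23  ker:fqu,gkq,hty
rk∂_2=23

rank∂_2=23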